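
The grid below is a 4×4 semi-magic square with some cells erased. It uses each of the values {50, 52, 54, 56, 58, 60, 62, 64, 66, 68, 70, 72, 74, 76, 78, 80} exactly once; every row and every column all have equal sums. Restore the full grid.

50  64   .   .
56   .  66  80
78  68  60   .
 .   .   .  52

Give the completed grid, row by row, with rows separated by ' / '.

The 16 entries sum to 1040, so each line sums to 1040/4 = 260.
Using row 2: 56 + 66 + 80 + ? → (2,2) = 260 − 202 = 58.
Row 3 needs 260; the known cells sum to 206, so (3,4) = 54.
Column 1 must total 260; the given cells sum to 184, so (4,1) = 76.
Column 2: 64 + 58 + 68 + ? = 260, so (4,2) = 70.
The remaining cell in column 4 is (1,4) = 260 − 186 = 74.
Using row 1: 50 + 64 + 74 + ? → (1,3) = 260 − 188 = 72.
Row 4 needs 260; the known cells sum to 198, so (4,3) = 62.

50 64 72 74 / 56 58 66 80 / 78 68 60 54 / 76 70 62 52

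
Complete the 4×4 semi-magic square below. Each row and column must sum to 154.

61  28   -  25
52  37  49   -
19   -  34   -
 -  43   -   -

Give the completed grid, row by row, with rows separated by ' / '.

61 28 40 25 / 52 37 49 16 / 19 46 34 55 / 22 43 31 58

Row 1: 61 + 28 + 25 + ? = 154, so (1,3) = 40.
From row 2, 154 − (52 + 37 + 49) gives (2,4) = 16.
Column 1 needs 154; the known cells sum to 132, so (4,1) = 22.
The remaining cell in column 2 is (3,2) = 154 − 108 = 46.
Column 3 needs 154; the known cells sum to 123, so (4,3) = 31.
The remaining cell in row 3 is (3,4) = 154 − 99 = 55.
From row 4, 154 − (22 + 43 + 31) gives (4,4) = 58.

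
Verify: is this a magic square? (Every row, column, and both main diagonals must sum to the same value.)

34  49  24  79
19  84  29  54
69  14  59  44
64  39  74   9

Yes

Row 1: 34 + 49 + 24 + 79 = 186.
Row 2: 19 + 84 + 29 + 54 = 186.
Row 3: 69 + 14 + 59 + 44 = 186.
Row 4: 64 + 39 + 74 + 9 = 186.
Column 1: 34 + 19 + 69 + 64 = 186.
Column 2: 49 + 84 + 14 + 39 = 186.
Column 3: 24 + 29 + 59 + 74 = 186.
Column 4: 79 + 54 + 44 + 9 = 186.
Main diagonal: 34 + 84 + 59 + 9 = 186.
Anti-diagonal: 79 + 29 + 14 + 64 = 186.
All lines sum to 186.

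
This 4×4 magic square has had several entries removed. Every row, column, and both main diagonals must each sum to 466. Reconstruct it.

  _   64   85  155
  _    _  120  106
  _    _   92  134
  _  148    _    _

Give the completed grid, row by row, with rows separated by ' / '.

Row 1 needs 466; the known cells sum to 304, so (1,1) = 162.
Column 3 must total 466; the given cells sum to 297, so (4,3) = 169.
Column 4 needs 466; the known cells sum to 395, so (4,4) = 71.
The remaining cell in main diagonal is (2,2) = 466 − 325 = 141.
Row 2: 141 + 120 + 106 + ? = 466, so (2,1) = 99.
Row 4 needs 466; the known cells sum to 388, so (4,1) = 78.
From column 1, 466 − (162 + 99 + 78) gives (3,1) = 127.
Using column 2: 64 + 141 + 148 + ? → (3,2) = 466 − 353 = 113.

162 64 85 155 / 99 141 120 106 / 127 113 92 134 / 78 148 169 71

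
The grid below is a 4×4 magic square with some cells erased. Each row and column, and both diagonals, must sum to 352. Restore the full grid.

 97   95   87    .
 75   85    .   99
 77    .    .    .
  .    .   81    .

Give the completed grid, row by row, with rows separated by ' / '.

The remaining cell in row 1 is (1,4) = 352 − 279 = 73.
Row 2 needs 352; the known cells sum to 259, so (2,3) = 93.
Column 1 must total 352; the given cells sum to 249, so (4,1) = 103.
Using column 3: 87 + 93 + 81 + ? → (3,3) = 352 − 261 = 91.
Main diagonal: 97 + 85 + 91 + ? = 352, so (4,4) = 79.
Using anti-diagonal: 73 + 93 + 103 + ? → (3,2) = 352 − 269 = 83.
Using row 3: 77 + 83 + 91 + ? → (3,4) = 352 − 251 = 101.
From row 4, 352 − (103 + 81 + 79) gives (4,2) = 89.

97 95 87 73 / 75 85 93 99 / 77 83 91 101 / 103 89 81 79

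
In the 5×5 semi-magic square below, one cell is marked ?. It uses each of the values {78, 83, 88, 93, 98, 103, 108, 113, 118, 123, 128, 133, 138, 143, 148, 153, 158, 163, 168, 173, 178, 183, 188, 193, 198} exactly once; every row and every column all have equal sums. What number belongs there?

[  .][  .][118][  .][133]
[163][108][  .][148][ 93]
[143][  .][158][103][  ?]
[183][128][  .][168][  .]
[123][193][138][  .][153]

The 25 entries sum to 3450, so each line sums to 3450/5 = 690.
From row 2, 690 − (163 + 108 + 148 + 93) gives (2,3) = 178.
Row 5: 123 + 193 + 138 + 153 + ? = 690, so (5,4) = 83.
Using column 1: 163 + 143 + 183 + 123 + ? → (1,1) = 690 − 612 = 78.
The remaining cell in column 3 is (4,3) = 690 − 592 = 98.
Column 4 needs 690; the known cells sum to 502, so (1,4) = 188.
Using row 1: 78 + 118 + 188 + 133 + ? → (1,2) = 690 − 517 = 173.
Row 4: 183 + 128 + 98 + 168 + ? = 690, so (4,5) = 113.
Column 2 needs 690; the known cells sum to 602, so (3,2) = 88.
Column 5 must total 690; the given cells sum to 492, so (3,5) = 198.

198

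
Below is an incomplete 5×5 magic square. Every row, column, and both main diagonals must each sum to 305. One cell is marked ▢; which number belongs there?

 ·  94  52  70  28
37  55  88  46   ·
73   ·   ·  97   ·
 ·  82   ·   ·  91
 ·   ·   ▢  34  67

76

Using row 1: 94 + 52 + 70 + 28 + ? → (1,1) = 305 − 244 = 61.
Using row 2: 37 + 55 + 88 + 46 + ? → (2,5) = 305 − 226 = 79.
Column 4 must total 305; the given cells sum to 247, so (4,4) = 58.
Column 5 needs 305; the known cells sum to 265, so (3,5) = 40.
Main diagonal needs 305; the known cells sum to 241, so (3,3) = 64.
Anti-diagonal needs 305; the known cells sum to 220, so (5,1) = 85.
Row 3: 73 + 64 + 97 + 40 + ? = 305, so (3,2) = 31.
The remaining cell in column 1 is (4,1) = 305 − 256 = 49.
Column 2: 94 + 55 + 31 + 82 + ? = 305, so (5,2) = 43.
Row 4 needs 305; the known cells sum to 280, so (4,3) = 25.
The remaining cell in row 5 is (5,3) = 305 − 229 = 76.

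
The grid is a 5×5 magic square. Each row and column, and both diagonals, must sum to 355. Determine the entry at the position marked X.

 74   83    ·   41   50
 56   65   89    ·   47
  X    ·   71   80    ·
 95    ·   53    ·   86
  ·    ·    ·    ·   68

Using row 1: 74 + 83 + 41 + 50 + ? → (1,3) = 355 − 248 = 107.
Using row 2: 56 + 65 + 89 + 47 + ? → (2,4) = 355 − 257 = 98.
Column 3: 107 + 89 + 71 + 53 + ? = 355, so (5,3) = 35.
Column 5 must total 355; the given cells sum to 251, so (3,5) = 104.
The remaining cell in main diagonal is (4,4) = 355 − 278 = 77.
Row 4 must total 355; the given cells sum to 311, so (4,2) = 44.
From column 4, 355 − (41 + 98 + 80 + 77) gives (5,4) = 59.
Anti-diagonal must total 355; the given cells sum to 263, so (5,1) = 92.
From row 5, 355 − (92 + 35 + 59 + 68) gives (5,2) = 101.
From column 1, 355 − (74 + 56 + 95 + 92) gives (3,1) = 38.

38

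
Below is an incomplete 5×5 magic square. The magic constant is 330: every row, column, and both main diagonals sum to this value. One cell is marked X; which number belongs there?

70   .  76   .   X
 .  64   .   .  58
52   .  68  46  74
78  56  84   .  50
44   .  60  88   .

Using row 3: 52 + 68 + 46 + 74 + ? → (3,2) = 330 − 240 = 90.
From row 4, 330 − (78 + 56 + 84 + 50) gives (4,4) = 62.
Column 1 must total 330; the given cells sum to 244, so (2,1) = 86.
Using column 3: 76 + 68 + 84 + 60 + ? → (2,3) = 330 − 288 = 42.
Main diagonal must total 330; the given cells sum to 264, so (5,5) = 66.
Using row 2: 86 + 64 + 42 + 58 + ? → (2,4) = 330 − 250 = 80.
Row 5: 44 + 60 + 88 + 66 + ? = 330, so (5,2) = 72.
Column 2: 64 + 90 + 56 + 72 + ? = 330, so (1,2) = 48.
Column 4: 80 + 46 + 62 + 88 + ? = 330, so (1,4) = 54.
Column 5 needs 330; the known cells sum to 248, so (1,5) = 82.

82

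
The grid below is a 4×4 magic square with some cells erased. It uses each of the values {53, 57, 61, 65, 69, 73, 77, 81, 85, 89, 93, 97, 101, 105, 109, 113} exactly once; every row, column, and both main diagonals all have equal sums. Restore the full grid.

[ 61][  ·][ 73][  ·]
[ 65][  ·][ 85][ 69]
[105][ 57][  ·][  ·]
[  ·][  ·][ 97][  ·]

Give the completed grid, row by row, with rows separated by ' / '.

61 109 73 89 / 65 113 85 69 / 105 57 77 93 / 101 53 97 81

The 16 entries sum to 1328, so each line sums to 1328/4 = 332.
Using row 2: 65 + 85 + 69 + ? → (2,2) = 332 − 219 = 113.
The remaining cell in column 1 is (4,1) = 332 − 231 = 101.
The remaining cell in column 3 is (3,3) = 332 − 255 = 77.
Main diagonal: 61 + 113 + 77 + ? = 332, so (4,4) = 81.
Anti-diagonal needs 332; the known cells sum to 243, so (1,4) = 89.
The remaining cell in row 1 is (1,2) = 332 − 223 = 109.
Row 3 needs 332; the known cells sum to 239, so (3,4) = 93.
Row 4 needs 332; the known cells sum to 279, so (4,2) = 53.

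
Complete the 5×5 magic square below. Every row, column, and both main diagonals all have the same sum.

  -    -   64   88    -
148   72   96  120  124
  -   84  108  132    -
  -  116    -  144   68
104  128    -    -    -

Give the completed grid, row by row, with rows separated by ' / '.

Row 2 is already complete: 148 + 72 + 96 + 120 + 124 = 560, so that is the magic constant.
From column 2, 560 − (72 + 84 + 116 + 128) gives (1,2) = 160.
From column 4, 560 − (88 + 120 + 132 + 144) gives (5,4) = 76.
Anti-diagonal must total 560; the given cells sum to 448, so (1,5) = 112.
Row 1: 160 + 64 + 88 + 112 + ? = 560, so (1,1) = 136.
The remaining cell in main diagonal is (5,5) = 560 − 460 = 100.
Row 5 must total 560; the given cells sum to 408, so (5,3) = 152.
Using column 3: 64 + 96 + 108 + 152 + ? → (4,3) = 560 − 420 = 140.
From column 5, 560 − (112 + 124 + 68 + 100) gives (3,5) = 156.
Row 3: 84 + 108 + 132 + 156 + ? = 560, so (3,1) = 80.
From row 4, 560 − (116 + 140 + 144 + 68) gives (4,1) = 92.

136 160 64 88 112 / 148 72 96 120 124 / 80 84 108 132 156 / 92 116 140 144 68 / 104 128 152 76 100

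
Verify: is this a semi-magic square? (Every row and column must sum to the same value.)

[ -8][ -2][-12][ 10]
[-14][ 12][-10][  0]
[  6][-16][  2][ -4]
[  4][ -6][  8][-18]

Yes

Row 1: -8 + (-2) + (-12) + 10 = -12.
Row 2: -14 + 12 + (-10) + 0 = -12.
Row 3: 6 + (-16) + 2 + (-4) = -12.
Row 4: 4 + (-6) + 8 + (-18) = -12.
Column 1: -8 + (-14) + 6 + 4 = -12.
Column 2: -2 + 12 + (-16) + (-6) = -12.
Column 3: -12 + (-10) + 2 + 8 = -12.
Column 4: 10 + 0 + (-4) + (-18) = -12.
All lines sum to -12.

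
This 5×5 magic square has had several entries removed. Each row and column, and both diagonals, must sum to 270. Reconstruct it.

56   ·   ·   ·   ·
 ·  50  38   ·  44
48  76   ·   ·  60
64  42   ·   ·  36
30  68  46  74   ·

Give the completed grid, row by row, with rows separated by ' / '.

56 34 62 40 78 / 72 50 38 66 44 / 48 76 54 32 60 / 64 42 70 58 36 / 30 68 46 74 52

The remaining cell in row 5 is (5,5) = 270 − 218 = 52.
Column 1: 56 + 48 + 64 + 30 + ? = 270, so (2,1) = 72.
From column 2, 270 − (50 + 76 + 42 + 68) gives (1,2) = 34.
Using column 5: 44 + 60 + 36 + 52 + ? → (1,5) = 270 − 192 = 78.
The remaining cell in row 2 is (2,4) = 270 − 204 = 66.
Anti-diagonal: 78 + 66 + 42 + 30 + ? = 270, so (3,3) = 54.
Row 3 must total 270; the given cells sum to 238, so (3,4) = 32.
From main diagonal, 270 − (56 + 50 + 54 + 52) gives (4,4) = 58.
Row 4 needs 270; the known cells sum to 200, so (4,3) = 70.
Using column 3: 38 + 54 + 70 + 46 + ? → (1,3) = 270 − 208 = 62.
Column 4: 66 + 32 + 58 + 74 + ? = 270, so (1,4) = 40.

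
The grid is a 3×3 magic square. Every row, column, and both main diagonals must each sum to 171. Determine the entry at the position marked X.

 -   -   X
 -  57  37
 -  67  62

Using row 2: 57 + 37 + ? → (2,1) = 171 − 94 = 77.
The remaining cell in row 3 is (3,1) = 171 − 129 = 42.
Column 1 must total 171; the given cells sum to 119, so (1,1) = 52.
Column 2 needs 171; the known cells sum to 124, so (1,2) = 47.
From column 3, 171 − (37 + 62) gives (1,3) = 72.

72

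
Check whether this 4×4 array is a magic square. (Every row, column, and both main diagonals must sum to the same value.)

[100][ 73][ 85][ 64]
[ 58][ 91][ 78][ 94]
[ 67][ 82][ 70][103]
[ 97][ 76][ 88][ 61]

No — row 4 sums to 322 but column 3 sums to 321.

Row 1: 100 + 73 + 85 + 64 = 322.
Row 2: 58 + 91 + 78 + 94 = 321.
Row 3: 67 + 82 + 70 + 103 = 322.
Row 4: 97 + 76 + 88 + 61 = 322.
Column 1: 100 + 58 + 67 + 97 = 322.
Column 2: 73 + 91 + 82 + 76 = 322.
Column 3: 85 + 78 + 70 + 88 = 321.
Column 4: 64 + 94 + 103 + 61 = 322.
Main diagonal: 100 + 91 + 70 + 61 = 322.
Anti-diagonal: 64 + 78 + 82 + 97 = 321.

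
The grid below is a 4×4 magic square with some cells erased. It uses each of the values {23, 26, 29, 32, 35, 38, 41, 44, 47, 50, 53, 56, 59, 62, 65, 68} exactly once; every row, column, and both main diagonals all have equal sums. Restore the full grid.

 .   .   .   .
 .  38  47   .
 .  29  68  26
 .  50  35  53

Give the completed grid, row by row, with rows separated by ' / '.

The 16 entries sum to 728, so each line sums to 728/4 = 182.
Row 3 must total 182; the given cells sum to 123, so (3,1) = 59.
Row 4 needs 182; the known cells sum to 138, so (4,1) = 44.
Column 2 needs 182; the known cells sum to 117, so (1,2) = 65.
From column 3, 182 − (47 + 68 + 35) gives (1,3) = 32.
Main diagonal: 38 + 68 + 53 + ? = 182, so (1,1) = 23.
Anti-diagonal must total 182; the given cells sum to 120, so (1,4) = 62.
Column 1 needs 182; the known cells sum to 126, so (2,1) = 56.
Column 4 must total 182; the given cells sum to 141, so (2,4) = 41.

23 65 32 62 / 56 38 47 41 / 59 29 68 26 / 44 50 35 53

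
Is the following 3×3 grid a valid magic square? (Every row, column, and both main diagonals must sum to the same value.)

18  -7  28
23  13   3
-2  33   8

Row 1: 18 + (-7) + 28 = 39.
Row 2: 23 + 13 + 3 = 39.
Row 3: -2 + 33 + 8 = 39.
Column 1: 18 + 23 + (-2) = 39.
Column 2: -7 + 13 + 33 = 39.
Column 3: 28 + 3 + 8 = 39.
Main diagonal: 18 + 13 + 8 = 39.
Anti-diagonal: 28 + 13 + (-2) = 39.
All lines sum to 39.

Yes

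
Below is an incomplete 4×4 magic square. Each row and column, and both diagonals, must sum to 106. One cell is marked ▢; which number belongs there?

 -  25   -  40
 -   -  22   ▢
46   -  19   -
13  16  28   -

From row 4, 106 − (13 + 16 + 28) gives (4,4) = 49.
Using column 3: 22 + 19 + 28 + ? → (1,3) = 106 − 69 = 37.
The remaining cell in anti-diagonal is (3,2) = 106 − 75 = 31.
Row 1 must total 106; the given cells sum to 102, so (1,1) = 4.
Row 3: 46 + 31 + 19 + ? = 106, so (3,4) = 10.
The remaining cell in column 1 is (2,1) = 106 − 63 = 43.
Column 2 must total 106; the given cells sum to 72, so (2,2) = 34.
Column 4 needs 106; the known cells sum to 99, so (2,4) = 7.

7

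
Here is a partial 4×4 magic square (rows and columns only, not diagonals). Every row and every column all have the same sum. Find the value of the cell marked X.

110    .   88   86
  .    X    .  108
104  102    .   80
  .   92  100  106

90

Column 4 is complete and sums to 380; that is the magic constant.
Using row 1: 110 + 88 + 86 + ? → (1,2) = 380 − 284 = 96.
The remaining cell in row 3 is (3,3) = 380 − 286 = 94.
Row 4: 92 + 100 + 106 + ? = 380, so (4,1) = 82.
Column 1: 110 + 104 + 82 + ? = 380, so (2,1) = 84.
Column 2 needs 380; the known cells sum to 290, so (2,2) = 90.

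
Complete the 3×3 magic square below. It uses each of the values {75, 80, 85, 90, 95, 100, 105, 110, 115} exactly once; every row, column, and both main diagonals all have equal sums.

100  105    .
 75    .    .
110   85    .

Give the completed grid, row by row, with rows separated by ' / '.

The 9 entries sum to 855, so each line sums to 855/3 = 285.
Row 1: 100 + 105 + ? = 285, so (1,3) = 80.
Row 3 needs 285; the known cells sum to 195, so (3,3) = 90.
Column 2 needs 285; the known cells sum to 190, so (2,2) = 95.
Using column 3: 80 + 90 + ? → (2,3) = 285 − 170 = 115.

100 105 80 / 75 95 115 / 110 85 90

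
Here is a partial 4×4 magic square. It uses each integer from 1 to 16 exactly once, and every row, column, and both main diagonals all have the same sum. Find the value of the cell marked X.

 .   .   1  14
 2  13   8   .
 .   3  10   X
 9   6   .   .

5

The entries are 1 through 16, which sum to 136, so each line sums to 136/4 = 34.
Row 2: 2 + 13 + 8 + ? = 34, so (2,4) = 11.
Column 2 needs 34; the known cells sum to 22, so (1,2) = 12.
Column 3 must total 34; the given cells sum to 19, so (4,3) = 15.
The remaining cell in row 1 is (1,1) = 34 − 27 = 7.
Row 4 must total 34; the given cells sum to 30, so (4,4) = 4.
Column 1: 7 + 2 + 9 + ? = 34, so (3,1) = 16.
Column 4: 14 + 11 + 4 + ? = 34, so (3,4) = 5.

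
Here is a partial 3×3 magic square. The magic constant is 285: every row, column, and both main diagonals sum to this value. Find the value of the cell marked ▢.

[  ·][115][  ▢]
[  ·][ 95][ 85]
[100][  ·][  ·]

90

The remaining cell in row 2 is (2,1) = 285 − 180 = 105.
Column 1: 105 + 100 + ? = 285, so (1,1) = 80.
Using column 2: 115 + 95 + ? → (3,2) = 285 − 210 = 75.
Using main diagonal: 80 + 95 + ? → (3,3) = 285 − 175 = 110.
From anti-diagonal, 285 − (95 + 100) gives (1,3) = 90.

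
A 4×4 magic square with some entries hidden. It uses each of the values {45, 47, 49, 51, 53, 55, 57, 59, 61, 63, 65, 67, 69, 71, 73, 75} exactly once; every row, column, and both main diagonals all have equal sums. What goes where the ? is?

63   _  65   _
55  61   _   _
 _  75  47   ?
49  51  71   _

The 16 entries sum to 960, so each line sums to 960/4 = 240.
Row 4 must total 240; the given cells sum to 171, so (4,4) = 69.
Column 1 must total 240; the given cells sum to 167, so (3,1) = 73.
The remaining cell in column 2 is (1,2) = 240 − 187 = 53.
From column 3, 240 − (65 + 47 + 71) gives (2,3) = 57.
Anti-diagonal must total 240; the given cells sum to 181, so (1,4) = 59.
Row 2: 55 + 61 + 57 + ? = 240, so (2,4) = 67.
From row 3, 240 − (73 + 75 + 47) gives (3,4) = 45.

45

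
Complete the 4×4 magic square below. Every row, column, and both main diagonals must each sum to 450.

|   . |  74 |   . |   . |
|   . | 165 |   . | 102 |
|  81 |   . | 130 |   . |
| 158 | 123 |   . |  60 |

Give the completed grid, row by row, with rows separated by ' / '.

95 74 144 137 / 116 165 67 102 / 81 88 130 151 / 158 123 109 60

Row 4: 158 + 123 + 60 + ? = 450, so (4,3) = 109.
Column 2 must total 450; the given cells sum to 362, so (3,2) = 88.
From main diagonal, 450 − (165 + 130 + 60) gives (1,1) = 95.
Row 3: 81 + 88 + 130 + ? = 450, so (3,4) = 151.
Using column 1: 95 + 81 + 158 + ? → (2,1) = 450 − 334 = 116.
From column 4, 450 − (102 + 151 + 60) gives (1,4) = 137.
The remaining cell in anti-diagonal is (2,3) = 450 − 383 = 67.
Row 1: 95 + 74 + 137 + ? = 450, so (1,3) = 144.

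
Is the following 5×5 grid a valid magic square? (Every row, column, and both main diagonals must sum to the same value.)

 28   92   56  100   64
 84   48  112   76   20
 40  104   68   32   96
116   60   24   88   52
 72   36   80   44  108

Row 1: 28 + 92 + 56 + 100 + 64 = 340.
Row 2: 84 + 48 + 112 + 76 + 20 = 340.
Row 3: 40 + 104 + 68 + 32 + 96 = 340.
Row 4: 116 + 60 + 24 + 88 + 52 = 340.
Row 5: 72 + 36 + 80 + 44 + 108 = 340.
Column 1: 28 + 84 + 40 + 116 + 72 = 340.
Column 2: 92 + 48 + 104 + 60 + 36 = 340.
Column 3: 56 + 112 + 68 + 24 + 80 = 340.
Column 4: 100 + 76 + 32 + 88 + 44 = 340.
Column 5: 64 + 20 + 96 + 52 + 108 = 340.
Main diagonal: 28 + 48 + 68 + 88 + 108 = 340.
Anti-diagonal: 64 + 76 + 68 + 60 + 72 = 340.
All lines sum to 340.

Yes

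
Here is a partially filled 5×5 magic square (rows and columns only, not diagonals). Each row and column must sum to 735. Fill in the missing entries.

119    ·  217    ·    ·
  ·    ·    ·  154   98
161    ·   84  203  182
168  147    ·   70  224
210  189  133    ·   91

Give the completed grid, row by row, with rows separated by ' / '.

Row 3: 161 + 84 + 203 + 182 + ? = 735, so (3,2) = 105.
Row 4: 168 + 147 + 70 + 224 + ? = 735, so (4,3) = 126.
Row 5 needs 735; the known cells sum to 623, so (5,4) = 112.
The remaining cell in column 1 is (2,1) = 735 − 658 = 77.
From column 3, 735 − (217 + 84 + 126 + 133) gives (2,3) = 175.
Column 4: 154 + 203 + 70 + 112 + ? = 735, so (1,4) = 196.
Column 5 must total 735; the given cells sum to 595, so (1,5) = 140.
Row 1: 119 + 217 + 196 + 140 + ? = 735, so (1,2) = 63.
Using row 2: 77 + 175 + 154 + 98 + ? → (2,2) = 735 − 504 = 231.

119 63 217 196 140 / 77 231 175 154 98 / 161 105 84 203 182 / 168 147 126 70 224 / 210 189 133 112 91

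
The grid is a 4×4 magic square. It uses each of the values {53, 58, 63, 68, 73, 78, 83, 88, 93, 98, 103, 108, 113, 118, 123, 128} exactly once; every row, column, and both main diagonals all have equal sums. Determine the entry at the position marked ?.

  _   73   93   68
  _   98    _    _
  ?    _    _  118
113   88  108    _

The 16 entries sum to 1448, so each line sums to 1448/4 = 362.
The remaining cell in row 1 is (1,1) = 362 − 234 = 128.
From row 4, 362 − (113 + 88 + 108) gives (4,4) = 53.
Column 2 needs 362; the known cells sum to 259, so (3,2) = 103.
Column 4 needs 362; the known cells sum to 239, so (2,4) = 123.
Main diagonal: 128 + 98 + 53 + ? = 362, so (3,3) = 83.
Anti-diagonal: 68 + 103 + 113 + ? = 362, so (2,3) = 78.
From row 2, 362 − (98 + 78 + 123) gives (2,1) = 63.
Using row 3: 103 + 83 + 118 + ? → (3,1) = 362 − 304 = 58.

58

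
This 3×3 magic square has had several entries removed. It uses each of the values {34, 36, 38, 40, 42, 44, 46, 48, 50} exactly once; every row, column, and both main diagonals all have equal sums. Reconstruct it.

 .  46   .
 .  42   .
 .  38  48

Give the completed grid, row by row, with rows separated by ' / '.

36 46 44 / 50 42 34 / 40 38 48

The 9 entries sum to 378, so each line sums to 378/3 = 126.
Using row 3: 38 + 48 + ? → (3,1) = 126 − 86 = 40.
Main diagonal must total 126; the given cells sum to 90, so (1,1) = 36.
Anti-diagonal must total 126; the given cells sum to 82, so (1,3) = 44.
Column 1 must total 126; the given cells sum to 76, so (2,1) = 50.
Column 3: 44 + 48 + ? = 126, so (2,3) = 34.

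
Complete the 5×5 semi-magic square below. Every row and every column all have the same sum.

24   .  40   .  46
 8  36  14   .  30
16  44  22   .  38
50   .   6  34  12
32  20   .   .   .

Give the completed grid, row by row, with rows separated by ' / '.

Column 1 is already complete: 24 + 8 + 16 + 50 + 32 = 130, so that is the magic constant.
From row 2, 130 − (8 + 36 + 14 + 30) gives (2,4) = 42.
From row 3, 130 − (16 + 44 + 22 + 38) gives (3,4) = 10.
Row 4 must total 130; the given cells sum to 102, so (4,2) = 28.
Column 2 needs 130; the known cells sum to 128, so (1,2) = 2.
Using column 3: 40 + 14 + 22 + 6 + ? → (5,3) = 130 − 82 = 48.
The remaining cell in column 5 is (5,5) = 130 − 126 = 4.
The remaining cell in row 1 is (1,4) = 130 − 112 = 18.
The remaining cell in row 5 is (5,4) = 130 − 104 = 26.

24 2 40 18 46 / 8 36 14 42 30 / 16 44 22 10 38 / 50 28 6 34 12 / 32 20 48 26 4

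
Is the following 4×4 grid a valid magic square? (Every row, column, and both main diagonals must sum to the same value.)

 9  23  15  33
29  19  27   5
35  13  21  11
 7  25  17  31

Yes

Row 1: 9 + 23 + 15 + 33 = 80.
Row 2: 29 + 19 + 27 + 5 = 80.
Row 3: 35 + 13 + 21 + 11 = 80.
Row 4: 7 + 25 + 17 + 31 = 80.
Column 1: 9 + 29 + 35 + 7 = 80.
Column 2: 23 + 19 + 13 + 25 = 80.
Column 3: 15 + 27 + 21 + 17 = 80.
Column 4: 33 + 5 + 11 + 31 = 80.
Main diagonal: 9 + 19 + 21 + 31 = 80.
Anti-diagonal: 33 + 27 + 13 + 7 = 80.
All lines sum to 80.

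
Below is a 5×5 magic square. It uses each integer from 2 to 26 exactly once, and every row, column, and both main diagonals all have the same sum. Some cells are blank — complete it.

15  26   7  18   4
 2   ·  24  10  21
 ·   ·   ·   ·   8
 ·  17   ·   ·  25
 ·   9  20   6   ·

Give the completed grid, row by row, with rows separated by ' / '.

15 26 7 18 4 / 2 13 24 10 21 / 19 5 16 22 8 / 11 17 3 14 25 / 23 9 20 6 12

The entries are 2 through 26, which sum to 350, so each line sums to 350/5 = 70.
Row 2 needs 70; the known cells sum to 57, so (2,2) = 13.
Column 2 needs 70; the known cells sum to 65, so (3,2) = 5.
Column 5 needs 70; the known cells sum to 58, so (5,5) = 12.
From row 5, 70 − (9 + 20 + 6 + 12) gives (5,1) = 23.
The remaining cell in anti-diagonal is (3,3) = 70 − 54 = 16.
Column 3: 7 + 24 + 16 + 20 + ? = 70, so (4,3) = 3.
The remaining cell in main diagonal is (4,4) = 70 − 56 = 14.
The remaining cell in row 4 is (4,1) = 70 − 59 = 11.
The remaining cell in column 1 is (3,1) = 70 − 51 = 19.
Column 4 must total 70; the given cells sum to 48, so (3,4) = 22.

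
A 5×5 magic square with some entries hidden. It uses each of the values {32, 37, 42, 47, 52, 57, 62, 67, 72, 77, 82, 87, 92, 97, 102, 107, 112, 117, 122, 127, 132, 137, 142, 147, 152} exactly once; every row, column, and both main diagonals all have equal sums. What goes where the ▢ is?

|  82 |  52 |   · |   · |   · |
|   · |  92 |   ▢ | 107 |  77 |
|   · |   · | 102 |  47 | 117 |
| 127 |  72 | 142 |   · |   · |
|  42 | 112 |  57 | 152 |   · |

The 25 entries sum to 2300, so each line sums to 2300/5 = 460.
Row 5: 42 + 112 + 57 + 152 + ? = 460, so (5,5) = 97.
Column 2 must total 460; the given cells sum to 328, so (3,2) = 132.
From main diagonal, 460 − (82 + 92 + 102 + 97) gives (4,4) = 87.
Anti-diagonal needs 460; the known cells sum to 323, so (1,5) = 137.
Row 3: 132 + 102 + 47 + 117 + ? = 460, so (3,1) = 62.
Using row 4: 127 + 72 + 142 + 87 + ? → (4,5) = 460 − 428 = 32.
Column 1 must total 460; the given cells sum to 313, so (2,1) = 147.
Using column 4: 107 + 47 + 87 + 152 + ? → (1,4) = 460 − 393 = 67.
Using row 1: 82 + 52 + 67 + 137 + ? → (1,3) = 460 − 338 = 122.
Using row 2: 147 + 92 + 107 + 77 + ? → (2,3) = 460 − 423 = 37.

37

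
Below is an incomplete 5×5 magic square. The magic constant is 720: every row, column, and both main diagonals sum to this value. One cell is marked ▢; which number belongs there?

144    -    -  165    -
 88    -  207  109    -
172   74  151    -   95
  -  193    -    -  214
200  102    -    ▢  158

81

The remaining cell in row 3 is (3,4) = 720 − 492 = 228.
From column 1, 720 − (144 + 88 + 172 + 200) gives (4,1) = 116.
Anti-diagonal needs 720; the known cells sum to 653, so (1,5) = 67.
The remaining cell in column 5 is (2,5) = 720 − 534 = 186.
From row 2, 720 − (88 + 207 + 109 + 186) gives (2,2) = 130.
Column 2: 130 + 74 + 193 + 102 + ? = 720, so (1,2) = 221.
Main diagonal: 144 + 130 + 151 + 158 + ? = 720, so (4,4) = 137.
From row 1, 720 − (144 + 221 + 165 + 67) gives (1,3) = 123.
Row 4 needs 720; the known cells sum to 660, so (4,3) = 60.
From column 3, 720 − (123 + 207 + 151 + 60) gives (5,3) = 179.
Column 4 needs 720; the known cells sum to 639, so (5,4) = 81.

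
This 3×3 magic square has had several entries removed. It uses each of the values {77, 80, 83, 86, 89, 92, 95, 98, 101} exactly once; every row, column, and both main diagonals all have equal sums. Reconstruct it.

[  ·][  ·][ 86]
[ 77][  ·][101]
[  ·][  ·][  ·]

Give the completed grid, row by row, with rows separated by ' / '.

The 9 entries sum to 801, so each line sums to 801/3 = 267.
Row 2: 77 + 101 + ? = 267, so (2,2) = 89.
The remaining cell in column 3 is (3,3) = 267 − 187 = 80.
Main diagonal: 89 + 80 + ? = 267, so (1,1) = 98.
The remaining cell in anti-diagonal is (3,1) = 267 − 175 = 92.
The remaining cell in row 1 is (1,2) = 267 − 184 = 83.
From row 3, 267 − (92 + 80) gives (3,2) = 95.

98 83 86 / 77 89 101 / 92 95 80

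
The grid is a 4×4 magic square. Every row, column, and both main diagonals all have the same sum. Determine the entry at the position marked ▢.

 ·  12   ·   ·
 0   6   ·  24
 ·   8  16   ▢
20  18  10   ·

22

Column 2 is complete and sums to 44; that is the magic constant.
Row 2 must total 44; the given cells sum to 30, so (2,3) = 14.
Using row 4: 20 + 18 + 10 + ? → (4,4) = 44 − 48 = -4.
Column 3 must total 44; the given cells sum to 40, so (1,3) = 4.
Main diagonal must total 44; the given cells sum to 18, so (1,1) = 26.
Using anti-diagonal: 14 + 8 + 20 + ? → (1,4) = 44 − 42 = 2.
Column 1 needs 44; the known cells sum to 46, so (3,1) = -2.
Using column 4: 2 + 24 + (-4) + ? → (3,4) = 44 − 22 = 22.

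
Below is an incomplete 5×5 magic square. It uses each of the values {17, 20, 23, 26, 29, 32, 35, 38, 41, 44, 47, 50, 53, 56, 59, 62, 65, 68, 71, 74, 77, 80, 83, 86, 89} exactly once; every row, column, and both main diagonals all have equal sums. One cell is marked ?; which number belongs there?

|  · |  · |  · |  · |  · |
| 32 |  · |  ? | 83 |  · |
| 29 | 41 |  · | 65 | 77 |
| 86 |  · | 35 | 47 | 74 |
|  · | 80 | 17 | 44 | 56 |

The 25 entries sum to 1325, so each line sums to 1325/5 = 265.
The remaining cell in row 3 is (3,3) = 265 − 212 = 53.
Row 4 needs 265; the known cells sum to 242, so (4,2) = 23.
Row 5 needs 265; the known cells sum to 197, so (5,1) = 68.
Column 1 needs 265; the known cells sum to 215, so (1,1) = 50.
Using column 4: 83 + 65 + 47 + 44 + ? → (1,4) = 265 − 239 = 26.
From main diagonal, 265 − (50 + 53 + 47 + 56) gives (2,2) = 59.
From anti-diagonal, 265 − (83 + 53 + 23 + 68) gives (1,5) = 38.
Column 2 must total 265; the given cells sum to 203, so (1,2) = 62.
From column 5, 265 − (38 + 77 + 74 + 56) gives (2,5) = 20.
Row 1 needs 265; the known cells sum to 176, so (1,3) = 89.
The remaining cell in row 2 is (2,3) = 265 − 194 = 71.

71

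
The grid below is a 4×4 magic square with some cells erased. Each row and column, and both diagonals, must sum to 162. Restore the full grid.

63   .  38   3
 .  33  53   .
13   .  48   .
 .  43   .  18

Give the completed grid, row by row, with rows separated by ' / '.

63 58 38 3 / 8 33 53 68 / 13 28 48 73 / 78 43 23 18

Row 1 needs 162; the known cells sum to 104, so (1,2) = 58.
From column 2, 162 − (58 + 33 + 43) gives (3,2) = 28.
The remaining cell in column 3 is (4,3) = 162 − 139 = 23.
Anti-diagonal must total 162; the given cells sum to 84, so (4,1) = 78.
From row 3, 162 − (13 + 28 + 48) gives (3,4) = 73.
The remaining cell in column 1 is (2,1) = 162 − 154 = 8.
The remaining cell in column 4 is (2,4) = 162 − 94 = 68.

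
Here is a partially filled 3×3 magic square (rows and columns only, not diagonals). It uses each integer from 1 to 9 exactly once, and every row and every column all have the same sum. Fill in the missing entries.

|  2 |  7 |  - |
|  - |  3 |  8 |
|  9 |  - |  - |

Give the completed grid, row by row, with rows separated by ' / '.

2 7 6 / 4 3 8 / 9 5 1

The entries are 1 through 9, which sum to 45, so each line sums to 45/3 = 15.
Row 1: 2 + 7 + ? = 15, so (1,3) = 6.
Using row 2: 3 + 8 + ? → (2,1) = 15 − 11 = 4.
The remaining cell in column 2 is (3,2) = 15 − 10 = 5.
Column 3 must total 15; the given cells sum to 14, so (3,3) = 1.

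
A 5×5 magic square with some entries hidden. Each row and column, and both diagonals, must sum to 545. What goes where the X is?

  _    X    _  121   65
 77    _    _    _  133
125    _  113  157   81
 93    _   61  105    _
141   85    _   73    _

153

Using row 3: 125 + 113 + 157 + 81 + ? → (3,2) = 545 − 476 = 69.
From column 1, 545 − (77 + 125 + 93 + 141) gives (1,1) = 109.
Column 4 needs 545; the known cells sum to 456, so (2,4) = 89.
Anti-diagonal needs 545; the known cells sum to 408, so (4,2) = 137.
Using row 4: 93 + 137 + 61 + 105 + ? → (4,5) = 545 − 396 = 149.
From column 5, 545 − (65 + 133 + 81 + 149) gives (5,5) = 117.
Main diagonal must total 545; the given cells sum to 444, so (2,2) = 101.
Row 2: 77 + 101 + 89 + 133 + ? = 545, so (2,3) = 145.
Row 5 must total 545; the given cells sum to 416, so (5,3) = 129.
From column 2, 545 − (101 + 69 + 137 + 85) gives (1,2) = 153.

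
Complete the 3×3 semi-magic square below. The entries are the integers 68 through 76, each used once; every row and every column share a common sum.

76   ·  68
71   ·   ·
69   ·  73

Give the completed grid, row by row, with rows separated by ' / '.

76 72 68 / 71 70 75 / 69 74 73

The entries are 68 through 76, which sum to 648, so each line sums to 648/3 = 216.
Row 1 must total 216; the given cells sum to 144, so (1,2) = 72.
From row 3, 216 − (69 + 73) gives (3,2) = 74.
Column 2 needs 216; the known cells sum to 146, so (2,2) = 70.
Column 3 needs 216; the known cells sum to 141, so (2,3) = 75.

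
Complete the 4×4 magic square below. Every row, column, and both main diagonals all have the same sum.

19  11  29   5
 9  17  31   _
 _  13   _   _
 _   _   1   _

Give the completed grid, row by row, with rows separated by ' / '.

Row 1 is already complete: 19 + 11 + 29 + 5 = 64, so that is the magic constant.
Using row 2: 9 + 17 + 31 + ? → (2,4) = 64 − 57 = 7.
Column 2 needs 64; the known cells sum to 41, so (4,2) = 23.
Column 3 needs 64; the known cells sum to 61, so (3,3) = 3.
The remaining cell in main diagonal is (4,4) = 64 − 39 = 25.
Anti-diagonal needs 64; the known cells sum to 49, so (4,1) = 15.
Column 1 needs 64; the known cells sum to 43, so (3,1) = 21.
Column 4 must total 64; the given cells sum to 37, so (3,4) = 27.

19 11 29 5 / 9 17 31 7 / 21 13 3 27 / 15 23 1 25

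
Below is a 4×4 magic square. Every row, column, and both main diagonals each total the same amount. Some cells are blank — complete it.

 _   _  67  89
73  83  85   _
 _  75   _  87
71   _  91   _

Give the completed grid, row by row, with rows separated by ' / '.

Anti-diagonal is already complete: 89 + 85 + 75 + 71 = 320, so that is the magic constant.
Row 2: 73 + 83 + 85 + ? = 320, so (2,4) = 79.
Column 3 needs 320; the known cells sum to 243, so (3,3) = 77.
From column 4, 320 − (89 + 79 + 87) gives (4,4) = 65.
The remaining cell in main diagonal is (1,1) = 320 − 225 = 95.
Row 1 must total 320; the given cells sum to 251, so (1,2) = 69.
Using row 3: 75 + 77 + 87 + ? → (3,1) = 320 − 239 = 81.
Using row 4: 71 + 91 + 65 + ? → (4,2) = 320 − 227 = 93.

95 69 67 89 / 73 83 85 79 / 81 75 77 87 / 71 93 91 65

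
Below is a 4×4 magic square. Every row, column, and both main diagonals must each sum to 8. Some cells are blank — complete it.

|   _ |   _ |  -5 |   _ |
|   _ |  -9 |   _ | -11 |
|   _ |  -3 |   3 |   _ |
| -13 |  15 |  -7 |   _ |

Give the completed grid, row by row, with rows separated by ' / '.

1 5 -5 7 / 11 -9 17 -11 / 9 -3 3 -1 / -13 15 -7 13

Row 4 needs 8; the known cells sum to -5, so (4,4) = 13.
From column 2, 8 − (-9 + (-3) + 15) gives (1,2) = 5.
From column 3, 8 − (-5 + 3 + (-7)) gives (2,3) = 17.
Main diagonal needs 8; the known cells sum to 7, so (1,1) = 1.
Anti-diagonal must total 8; the given cells sum to 1, so (1,4) = 7.
From row 2, 8 − (-9 + 17 + (-11)) gives (2,1) = 11.
Column 1 needs 8; the known cells sum to -1, so (3,1) = 9.
Column 4 must total 8; the given cells sum to 9, so (3,4) = -1.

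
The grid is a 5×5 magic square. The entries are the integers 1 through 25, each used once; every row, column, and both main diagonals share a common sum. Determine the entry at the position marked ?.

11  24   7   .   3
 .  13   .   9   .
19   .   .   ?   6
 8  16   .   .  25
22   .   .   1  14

23

The entries are 1 through 25, which sum to 325, so each line sums to 325/5 = 65.
From row 1, 65 − (11 + 24 + 7 + 3) gives (1,4) = 20.
Column 1 needs 65; the known cells sum to 60, so (2,1) = 5.
Column 5 must total 65; the given cells sum to 48, so (2,5) = 17.
Anti-diagonal must total 65; the given cells sum to 50, so (3,3) = 15.
The remaining cell in row 2 is (2,3) = 65 − 44 = 21.
Main diagonal: 11 + 13 + 15 + 14 + ? = 65, so (4,4) = 12.
From row 4, 65 − (8 + 16 + 12 + 25) gives (4,3) = 4.
Column 3 must total 65; the given cells sum to 47, so (5,3) = 18.
Column 4 must total 65; the given cells sum to 42, so (3,4) = 23.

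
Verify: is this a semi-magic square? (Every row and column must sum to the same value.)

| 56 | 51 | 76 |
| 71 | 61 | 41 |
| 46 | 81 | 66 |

Row 1: 56 + 51 + 76 = 183.
Row 2: 71 + 61 + 41 = 173.
Row 3: 46 + 81 + 66 = 193.
Column 1: 56 + 71 + 46 = 173.
Column 2: 51 + 61 + 81 = 193.
Column 3: 76 + 41 + 66 = 183.

No — row 3 sums to 193 but column 3 sums to 183.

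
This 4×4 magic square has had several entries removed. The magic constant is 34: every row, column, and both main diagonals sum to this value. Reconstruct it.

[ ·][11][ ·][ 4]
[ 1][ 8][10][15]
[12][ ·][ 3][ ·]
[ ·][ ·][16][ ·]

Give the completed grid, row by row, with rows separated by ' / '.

14 11 5 4 / 1 8 10 15 / 12 13 3 6 / 7 2 16 9

Using column 3: 10 + 3 + 16 + ? → (1,3) = 34 − 29 = 5.
Row 1 needs 34; the known cells sum to 20, so (1,1) = 14.
Column 1 needs 34; the known cells sum to 27, so (4,1) = 7.
Main diagonal must total 34; the given cells sum to 25, so (4,4) = 9.
From anti-diagonal, 34 − (4 + 10 + 7) gives (3,2) = 13.
The remaining cell in row 3 is (3,4) = 34 − 28 = 6.
From row 4, 34 − (7 + 16 + 9) gives (4,2) = 2.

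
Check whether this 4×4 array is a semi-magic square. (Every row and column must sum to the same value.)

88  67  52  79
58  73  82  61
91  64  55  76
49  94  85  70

Row 1: 88 + 67 + 52 + 79 = 286.
Row 2: 58 + 73 + 82 + 61 = 274.
Row 3: 91 + 64 + 55 + 76 = 286.
Row 4: 49 + 94 + 85 + 70 = 298.
Column 1: 88 + 58 + 91 + 49 = 286.
Column 2: 67 + 73 + 64 + 94 = 298.
Column 3: 52 + 82 + 55 + 85 = 274.
Column 4: 79 + 61 + 76 + 70 = 286.

No — row 1 sums to 286 but column 2 sums to 298.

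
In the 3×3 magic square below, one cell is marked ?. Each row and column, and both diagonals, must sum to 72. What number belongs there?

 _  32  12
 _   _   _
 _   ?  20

16

The remaining cell in row 1 is (1,1) = 72 − 44 = 28.
Column 3 must total 72; the given cells sum to 32, so (2,3) = 40.
From main diagonal, 72 − (28 + 20) gives (2,2) = 24.
The remaining cell in anti-diagonal is (3,1) = 72 − 36 = 36.
Row 2: 24 + 40 + ? = 72, so (2,1) = 8.
Row 3 must total 72; the given cells sum to 56, so (3,2) = 16.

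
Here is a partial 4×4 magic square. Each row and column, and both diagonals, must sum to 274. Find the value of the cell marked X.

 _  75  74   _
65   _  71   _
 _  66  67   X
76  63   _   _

72

Using column 2: 75 + 66 + 63 + ? → (2,2) = 274 − 204 = 70.
From column 3, 274 − (74 + 71 + 67) gives (4,3) = 62.
Anti-diagonal needs 274; the known cells sum to 213, so (1,4) = 61.
The remaining cell in row 1 is (1,1) = 274 − 210 = 64.
Row 2 must total 274; the given cells sum to 206, so (2,4) = 68.
The remaining cell in row 4 is (4,4) = 274 − 201 = 73.
From column 1, 274 − (64 + 65 + 76) gives (3,1) = 69.
The remaining cell in column 4 is (3,4) = 274 − 202 = 72.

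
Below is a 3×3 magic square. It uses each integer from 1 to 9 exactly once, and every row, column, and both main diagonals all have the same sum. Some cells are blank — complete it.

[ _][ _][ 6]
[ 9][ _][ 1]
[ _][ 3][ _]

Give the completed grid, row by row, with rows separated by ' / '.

2 7 6 / 9 5 1 / 4 3 8

The entries are 1 through 9, which sum to 45, so each line sums to 45/3 = 15.
Row 2 needs 15; the known cells sum to 10, so (2,2) = 5.
The remaining cell in column 2 is (1,2) = 15 − 8 = 7.
The remaining cell in column 3 is (3,3) = 15 − 7 = 8.
Main diagonal needs 15; the known cells sum to 13, so (1,1) = 2.
Anti-diagonal needs 15; the known cells sum to 11, so (3,1) = 4.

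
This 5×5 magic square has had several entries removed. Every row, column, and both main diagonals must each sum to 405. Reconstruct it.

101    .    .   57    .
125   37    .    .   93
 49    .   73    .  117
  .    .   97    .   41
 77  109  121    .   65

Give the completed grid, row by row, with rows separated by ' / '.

Row 5: 77 + 109 + 121 + 65 + ? = 405, so (5,4) = 33.
Column 1 must total 405; the given cells sum to 352, so (4,1) = 53.
From column 5, 405 − (93 + 117 + 41 + 65) gives (1,5) = 89.
Main diagonal: 101 + 37 + 73 + 65 + ? = 405, so (4,4) = 129.
Row 4 needs 405; the known cells sum to 320, so (4,2) = 85.
Anti-diagonal needs 405; the known cells sum to 324, so (2,4) = 81.
From row 2, 405 − (125 + 37 + 81 + 93) gives (2,3) = 69.
Column 3: 69 + 73 + 97 + 121 + ? = 405, so (1,3) = 45.
Column 4 needs 405; the known cells sum to 300, so (3,4) = 105.
Row 1 must total 405; the given cells sum to 292, so (1,2) = 113.
From row 3, 405 − (49 + 73 + 105 + 117) gives (3,2) = 61.

101 113 45 57 89 / 125 37 69 81 93 / 49 61 73 105 117 / 53 85 97 129 41 / 77 109 121 33 65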